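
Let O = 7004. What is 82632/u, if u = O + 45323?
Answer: 7512/4757 ≈ 1.5791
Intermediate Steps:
u = 52327 (u = 7004 + 45323 = 52327)
82632/u = 82632/52327 = 82632*(1/52327) = 7512/4757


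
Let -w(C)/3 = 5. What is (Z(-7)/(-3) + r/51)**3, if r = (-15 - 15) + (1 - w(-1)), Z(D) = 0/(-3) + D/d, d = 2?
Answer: 753571/1061208 ≈ 0.71011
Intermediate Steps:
w(C) = -15 (w(C) = -3*5 = -15)
Z(D) = D/2 (Z(D) = 0/(-3) + D/2 = 0*(-1/3) + D*(1/2) = 0 + D/2 = D/2)
r = -14 (r = (-15 - 15) + (1 - 1*(-15)) = -30 + (1 + 15) = -30 + 16 = -14)
(Z(-7)/(-3) + r/51)**3 = (((1/2)*(-7))/(-3) - 14/51)**3 = (-7/2*(-1/3) - 14*1/51)**3 = (7/6 - 14/51)**3 = (91/102)**3 = 753571/1061208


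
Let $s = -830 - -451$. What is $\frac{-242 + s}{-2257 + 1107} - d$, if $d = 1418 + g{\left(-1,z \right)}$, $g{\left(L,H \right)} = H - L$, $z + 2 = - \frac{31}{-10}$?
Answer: $- \frac{35489}{25} \approx -1419.6$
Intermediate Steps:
$s = -379$ ($s = -830 + 451 = -379$)
$z = \frac{11}{10}$ ($z = -2 - \frac{31}{-10} = -2 - - \frac{31}{10} = -2 + \frac{31}{10} = \frac{11}{10} \approx 1.1$)
$d = \frac{14201}{10}$ ($d = 1418 + \left(\frac{11}{10} - -1\right) = 1418 + \left(\frac{11}{10} + 1\right) = 1418 + \frac{21}{10} = \frac{14201}{10} \approx 1420.1$)
$\frac{-242 + s}{-2257 + 1107} - d = \frac{-242 - 379}{-2257 + 1107} - \frac{14201}{10} = - \frac{621}{-1150} - \frac{14201}{10} = \left(-621\right) \left(- \frac{1}{1150}\right) - \frac{14201}{10} = \frac{27}{50} - \frac{14201}{10} = - \frac{35489}{25}$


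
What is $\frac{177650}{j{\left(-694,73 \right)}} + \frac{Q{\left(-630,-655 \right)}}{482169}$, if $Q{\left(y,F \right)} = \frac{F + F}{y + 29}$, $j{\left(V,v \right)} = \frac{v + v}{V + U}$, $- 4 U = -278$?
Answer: $- \frac{32149291869823565}{42308401074} \approx -7.5988 \cdot 10^{5}$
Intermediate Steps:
$U = \frac{139}{2}$ ($U = \left(- \frac{1}{4}\right) \left(-278\right) = \frac{139}{2} \approx 69.5$)
$j{\left(V,v \right)} = \frac{2 v}{\frac{139}{2} + V}$ ($j{\left(V,v \right)} = \frac{v + v}{V + \frac{139}{2}} = \frac{2 v}{\frac{139}{2} + V}$)
$Q{\left(y,F \right)} = \frac{2 F}{29 + y}$
$\frac{177650}{j{\left(-694,73 \right)}} + \frac{Q{\left(-630,-655 \right)}}{482169} = \frac{177650}{4 \cdot 73 \frac{1}{139 + 2 \left(-694\right)}} + \frac{2 \left(-655\right) \frac{1}{29 - 630}}{482169} = \frac{177650}{4 \cdot 73 \frac{1}{139 - 1388}} + 2 \left(-655\right) \frac{1}{-601} \cdot \frac{1}{482169} = \frac{177650}{4 \cdot 73 \frac{1}{-1249}} + 2 \left(-655\right) \left(- \frac{1}{601}\right) \frac{1}{482169} = \frac{177650}{4 \cdot 73 \left(- \frac{1}{1249}\right)} + \frac{1310}{601} \cdot \frac{1}{482169} = \frac{177650}{- \frac{292}{1249}} + \frac{1310}{289783569} = 177650 \left(- \frac{1249}{292}\right) + \frac{1310}{289783569} = - \frac{110942425}{146} + \frac{1310}{289783569} = - \frac{32149291869823565}{42308401074}$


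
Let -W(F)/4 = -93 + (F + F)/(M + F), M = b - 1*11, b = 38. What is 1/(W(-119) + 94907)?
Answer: 23/2191179 ≈ 1.0497e-5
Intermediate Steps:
M = 27 (M = 38 - 1*11 = 38 - 11 = 27)
W(F) = 372 - 8*F/(27 + F) (W(F) = -4*(-93 + (F + F)/(27 + F)) = -4*(-93 + (2*F)/(27 + F)) = -4*(-93 + 2*F/(27 + F)) = 372 - 8*F/(27 + F))
1/(W(-119) + 94907) = 1/(4*(2511 + 91*(-119))/(27 - 119) + 94907) = 1/(4*(2511 - 10829)/(-92) + 94907) = 1/(4*(-1/92)*(-8318) + 94907) = 1/(8318/23 + 94907) = 1/(2191179/23) = 23/2191179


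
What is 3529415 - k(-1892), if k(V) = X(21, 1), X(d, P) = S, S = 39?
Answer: 3529376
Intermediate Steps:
X(d, P) = 39
k(V) = 39
3529415 - k(-1892) = 3529415 - 1*39 = 3529415 - 39 = 3529376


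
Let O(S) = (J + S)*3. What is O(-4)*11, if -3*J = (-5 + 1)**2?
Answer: -308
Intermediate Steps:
J = -16/3 (J = -(-5 + 1)**2/3 = -1/3*(-4)**2 = -1/3*16 = -16/3 ≈ -5.3333)
O(S) = -16 + 3*S (O(S) = (-16/3 + S)*3 = -16 + 3*S)
O(-4)*11 = (-16 + 3*(-4))*11 = (-16 - 12)*11 = -28*11 = -308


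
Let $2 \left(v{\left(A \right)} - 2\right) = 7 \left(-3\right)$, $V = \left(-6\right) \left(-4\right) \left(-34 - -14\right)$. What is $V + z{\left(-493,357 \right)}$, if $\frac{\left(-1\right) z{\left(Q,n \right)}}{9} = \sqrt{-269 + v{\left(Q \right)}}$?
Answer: $-480 - \frac{9 i \sqrt{1110}}{2} \approx -480.0 - 149.93 i$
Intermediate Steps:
$V = -480$ ($V = 24 \left(-34 + 14\right) = 24 \left(-20\right) = -480$)
$v{\left(A \right)} = - \frac{17}{2}$ ($v{\left(A \right)} = 2 + \frac{7 \left(-3\right)}{2} = 2 + \frac{1}{2} \left(-21\right) = 2 - \frac{21}{2} = - \frac{17}{2}$)
$z{\left(Q,n \right)} = - \frac{9 i \sqrt{1110}}{2}$ ($z{\left(Q,n \right)} = - 9 \sqrt{-269 - \frac{17}{2}} = - 9 \sqrt{- \frac{555}{2}} = - 9 \frac{i \sqrt{1110}}{2} = - \frac{9 i \sqrt{1110}}{2}$)
$V + z{\left(-493,357 \right)} = -480 - \frac{9 i \sqrt{1110}}{2}$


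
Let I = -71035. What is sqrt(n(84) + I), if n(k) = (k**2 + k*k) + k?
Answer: I*sqrt(56839) ≈ 238.41*I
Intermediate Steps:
n(k) = k + 2*k**2 (n(k) = (k**2 + k**2) + k = 2*k**2 + k = k + 2*k**2)
sqrt(n(84) + I) = sqrt(84*(1 + 2*84) - 71035) = sqrt(84*(1 + 168) - 71035) = sqrt(84*169 - 71035) = sqrt(14196 - 71035) = sqrt(-56839) = I*sqrt(56839)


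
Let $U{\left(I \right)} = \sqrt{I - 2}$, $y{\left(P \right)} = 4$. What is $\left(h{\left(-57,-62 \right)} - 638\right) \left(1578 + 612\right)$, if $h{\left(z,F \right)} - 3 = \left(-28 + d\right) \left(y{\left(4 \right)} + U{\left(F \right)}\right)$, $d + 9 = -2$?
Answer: $-1732290 - 683280 i \approx -1.7323 \cdot 10^{6} - 6.8328 \cdot 10^{5} i$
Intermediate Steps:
$d = -11$ ($d = -9 - 2 = -11$)
$U{\left(I \right)} = \sqrt{-2 + I}$
$h{\left(z,F \right)} = -153 - 39 \sqrt{-2 + F}$ ($h{\left(z,F \right)} = 3 + \left(-28 - 11\right) \left(4 + \sqrt{-2 + F}\right) = 3 - 39 \left(4 + \sqrt{-2 + F}\right) = 3 - \left(156 + 39 \sqrt{-2 + F}\right) = -153 - 39 \sqrt{-2 + F}$)
$\left(h{\left(-57,-62 \right)} - 638\right) \left(1578 + 612\right) = \left(\left(-153 - 39 \sqrt{-2 - 62}\right) - 638\right) \left(1578 + 612\right) = \left(\left(-153 - 39 \sqrt{-64}\right) - 638\right) 2190 = \left(\left(-153 - 39 \cdot 8 i\right) - 638\right) 2190 = \left(\left(-153 - 312 i\right) - 638\right) 2190 = \left(-791 - 312 i\right) 2190 = -1732290 - 683280 i$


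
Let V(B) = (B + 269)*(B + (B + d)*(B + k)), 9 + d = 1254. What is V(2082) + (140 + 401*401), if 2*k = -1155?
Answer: 23545838439/2 ≈ 1.1773e+10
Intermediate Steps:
d = 1245 (d = -9 + 1254 = 1245)
k = -1155/2 (k = (1/2)*(-1155) = -1155/2 ≈ -577.50)
V(B) = (269 + B)*(B + (1245 + B)*(-1155/2 + B)) (V(B) = (B + 269)*(B + (B + 1245)*(B - 1155/2)) = (269 + B)*(B + (1245 + B)*(-1155/2 + B)))
V(2082) + (140 + 401*401) = (-386815275/2 + 2082**3 - 539161*2082 + (1875/2)*2082**2) + (140 + 401*401) = (-386815275/2 + 9024895368 - 1122533202 + (1875/2)*4334724) + (140 + 160801) = (-386815275/2 + 9024895368 - 1122533202 + 4063803750) + 160941 = 23545516557/2 + 160941 = 23545838439/2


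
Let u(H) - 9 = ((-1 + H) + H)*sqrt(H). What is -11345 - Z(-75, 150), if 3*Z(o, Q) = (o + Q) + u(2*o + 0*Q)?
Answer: -11373 + 1505*I*sqrt(6)/3 ≈ -11373.0 + 1228.8*I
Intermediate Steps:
u(H) = 9 + sqrt(H)*(-1 + 2*H) (u(H) = 9 + ((-1 + H) + H)*sqrt(H) = 9 + (-1 + 2*H)*sqrt(H) = 9 + sqrt(H)*(-1 + 2*H))
Z(o, Q) = 3 + Q/3 + o/3 - sqrt(2)*sqrt(o)/3 + 4*sqrt(2)*o**(3/2)/3 (Z(o, Q) = ((o + Q) + (9 - sqrt(2*o + 0*Q) + 2*(2*o + 0*Q)**(3/2)))/3 = ((Q + o) + (9 - sqrt(2*o + 0) + 2*(2*o + 0)**(3/2)))/3 = ((Q + o) + (9 - sqrt(2*o) + 2*(2*o)**(3/2)))/3 = ((Q + o) + (9 - sqrt(2)*sqrt(o) + 2*(2*sqrt(2)*o**(3/2))))/3 = ((Q + o) + (9 - sqrt(2)*sqrt(o) + 4*sqrt(2)*o**(3/2)))/3 = (9 + Q + o - sqrt(2)*sqrt(o) + 4*sqrt(2)*o**(3/2))/3 = 3 + Q/3 + o/3 - sqrt(2)*sqrt(o)/3 + 4*sqrt(2)*o**(3/2)/3)
-11345 - Z(-75, 150) = -11345 - (3 + (1/3)*150 + (1/3)*(-75) - sqrt(2)*sqrt(-75)/3 + 4*sqrt(2)*(-75)**(3/2)/3) = -11345 - (3 + 50 - 25 - sqrt(2)*5*I*sqrt(3)/3 + 4*sqrt(2)*(-375*I*sqrt(3))/3) = -11345 - (3 + 50 - 25 - 5*I*sqrt(6)/3 - 500*I*sqrt(6)) = -11345 - (28 - 1505*I*sqrt(6)/3) = -11345 + (-28 + 1505*I*sqrt(6)/3) = -11373 + 1505*I*sqrt(6)/3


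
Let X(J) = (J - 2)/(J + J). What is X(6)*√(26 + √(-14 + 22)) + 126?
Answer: 126 + √(26 + 2*√2)/3 ≈ 127.79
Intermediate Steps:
X(J) = (-2 + J)/(2*J) (X(J) = (-2 + J)/((2*J)) = (-2 + J)*(1/(2*J)) = (-2 + J)/(2*J))
X(6)*√(26 + √(-14 + 22)) + 126 = ((½)*(-2 + 6)/6)*√(26 + √(-14 + 22)) + 126 = ((½)*(⅙)*4)*√(26 + √8) + 126 = √(26 + 2*√2)/3 + 126 = 126 + √(26 + 2*√2)/3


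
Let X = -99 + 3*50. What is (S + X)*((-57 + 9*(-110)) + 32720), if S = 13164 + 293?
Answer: 427838884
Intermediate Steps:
S = 13457
X = 51 (X = -99 + 150 = 51)
(S + X)*((-57 + 9*(-110)) + 32720) = (13457 + 51)*((-57 + 9*(-110)) + 32720) = 13508*((-57 - 990) + 32720) = 13508*(-1047 + 32720) = 13508*31673 = 427838884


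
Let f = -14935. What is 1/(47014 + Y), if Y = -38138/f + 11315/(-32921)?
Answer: 491675135/23116701348463 ≈ 2.1269e-5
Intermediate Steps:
Y = 1086551573/491675135 (Y = -38138/(-14935) + 11315/(-32921) = -38138*(-1/14935) + 11315*(-1/32921) = 38138/14935 - 11315/32921 = 1086551573/491675135 ≈ 2.2099)
1/(47014 + Y) = 1/(47014 + 1086551573/491675135) = 1/(23116701348463/491675135) = 491675135/23116701348463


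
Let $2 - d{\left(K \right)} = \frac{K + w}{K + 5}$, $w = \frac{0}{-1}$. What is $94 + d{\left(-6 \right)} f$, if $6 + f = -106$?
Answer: $542$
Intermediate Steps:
$f = -112$ ($f = -6 - 106 = -112$)
$w = 0$ ($w = 0 \left(-1\right) = 0$)
$d{\left(K \right)} = 2 - \frac{K}{5 + K}$ ($d{\left(K \right)} = 2 - \frac{K + 0}{K + 5} = 2 - \frac{K}{5 + K}$)
$94 + d{\left(-6 \right)} f = 94 + \frac{10 - 6}{5 - 6} \left(-112\right) = 94 + \frac{1}{-1} \cdot 4 \left(-112\right) = 94 + \left(-1\right) 4 \left(-112\right) = 94 - -448 = 94 + 448 = 542$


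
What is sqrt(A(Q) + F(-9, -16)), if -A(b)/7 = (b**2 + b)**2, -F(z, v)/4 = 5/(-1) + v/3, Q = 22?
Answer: 2*I*sqrt(4032474)/3 ≈ 1338.7*I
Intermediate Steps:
F(z, v) = 20 - 4*v/3 (F(z, v) = -4*(5/(-1) + v/3) = -4*(5*(-1) + v*(1/3)) = -4*(-5 + v/3) = 20 - 4*v/3)
A(b) = -7*(b + b**2)**2 (A(b) = -7*(b**2 + b)**2 = -7*(b + b**2)**2)
sqrt(A(Q) + F(-9, -16)) = sqrt(-7*22**2*(1 + 22)**2 + (20 - 4/3*(-16))) = sqrt(-7*484*23**2 + (20 + 64/3)) = sqrt(-7*484*529 + 124/3) = sqrt(-1792252 + 124/3) = sqrt(-5376632/3) = 2*I*sqrt(4032474)/3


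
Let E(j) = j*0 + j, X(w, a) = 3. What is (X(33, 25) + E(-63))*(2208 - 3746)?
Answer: 92280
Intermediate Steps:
E(j) = j (E(j) = 0 + j = j)
(X(33, 25) + E(-63))*(2208 - 3746) = (3 - 63)*(2208 - 3746) = -60*(-1538) = 92280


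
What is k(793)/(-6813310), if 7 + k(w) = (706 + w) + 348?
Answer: -184/681331 ≈ -0.00027006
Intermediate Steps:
k(w) = 1047 + w (k(w) = -7 + ((706 + w) + 348) = -7 + (1054 + w) = 1047 + w)
k(793)/(-6813310) = (1047 + 793)/(-6813310) = 1840*(-1/6813310) = -184/681331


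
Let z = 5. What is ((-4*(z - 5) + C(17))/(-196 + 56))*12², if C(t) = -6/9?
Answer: 24/35 ≈ 0.68571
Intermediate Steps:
C(t) = -⅔ (C(t) = -6*⅑ = -⅔)
((-4*(z - 5) + C(17))/(-196 + 56))*12² = ((-4*(5 - 5) - ⅔)/(-196 + 56))*12² = ((-4*0 - ⅔)/(-140))*144 = ((0 - ⅔)*(-1/140))*144 = -⅔*(-1/140)*144 = (1/210)*144 = 24/35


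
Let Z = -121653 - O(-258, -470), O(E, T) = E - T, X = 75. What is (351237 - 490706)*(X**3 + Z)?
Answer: -41842094690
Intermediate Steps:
Z = -121865 (Z = -121653 - (-258 - 1*(-470)) = -121653 - (-258 + 470) = -121653 - 1*212 = -121653 - 212 = -121865)
(351237 - 490706)*(X**3 + Z) = (351237 - 490706)*(75**3 - 121865) = -139469*(421875 - 121865) = -139469*300010 = -41842094690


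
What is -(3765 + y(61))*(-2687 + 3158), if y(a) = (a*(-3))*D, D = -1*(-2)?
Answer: -1600929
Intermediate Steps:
D = 2
y(a) = -6*a (y(a) = (a*(-3))*2 = -3*a*2 = -6*a)
-(3765 + y(61))*(-2687 + 3158) = -(3765 - 6*61)*(-2687 + 3158) = -(3765 - 366)*471 = -3399*471 = -1*1600929 = -1600929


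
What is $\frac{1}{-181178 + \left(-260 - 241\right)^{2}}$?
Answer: $\frac{1}{69823} \approx 1.4322 \cdot 10^{-5}$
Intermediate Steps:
$\frac{1}{-181178 + \left(-260 - 241\right)^{2}} = \frac{1}{-181178 + \left(-501\right)^{2}} = \frac{1}{-181178 + 251001} = \frac{1}{69823}$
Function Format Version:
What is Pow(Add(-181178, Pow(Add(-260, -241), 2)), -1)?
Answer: Rational(1, 69823) ≈ 1.4322e-5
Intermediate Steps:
Pow(Add(-181178, Pow(Add(-260, -241), 2)), -1) = Pow(Add(-181178, Pow(-501, 2)), -1) = Pow(Add(-181178, 251001), -1) = Pow(69823, -1) = Rational(1, 69823)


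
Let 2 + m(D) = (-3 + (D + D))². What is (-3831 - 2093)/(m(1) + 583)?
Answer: -2962/291 ≈ -10.179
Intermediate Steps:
m(D) = -2 + (-3 + 2*D)² (m(D) = -2 + (-3 + (D + D))² = -2 + (-3 + 2*D)²)
(-3831 - 2093)/(m(1) + 583) = (-3831 - 2093)/((-2 + (-3 + 2*1)²) + 583) = -5924/((-2 + (-3 + 2)²) + 583) = -5924/((-2 + (-1)²) + 583) = -5924/((-2 + 1) + 583) = -5924/(-1 + 583) = -5924/582 = -5924*1/582 = -2962/291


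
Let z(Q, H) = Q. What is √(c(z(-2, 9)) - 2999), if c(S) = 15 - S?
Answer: I*√2982 ≈ 54.608*I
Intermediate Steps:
√(c(z(-2, 9)) - 2999) = √((15 - 1*(-2)) - 2999) = √((15 + 2) - 2999) = √(17 - 2999) = √(-2982) = I*√2982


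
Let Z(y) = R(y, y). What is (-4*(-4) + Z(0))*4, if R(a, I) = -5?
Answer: 44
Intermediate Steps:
Z(y) = -5
(-4*(-4) + Z(0))*4 = (-4*(-4) - 5)*4 = (16 - 5)*4 = 11*4 = 44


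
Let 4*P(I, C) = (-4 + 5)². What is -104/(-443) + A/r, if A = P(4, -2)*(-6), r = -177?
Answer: 12715/52274 ≈ 0.24324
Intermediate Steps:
P(I, C) = ¼ (P(I, C) = (-4 + 5)²/4 = (¼)*1² = (¼)*1 = ¼)
A = -3/2 (A = (¼)*(-6) = -3/2 ≈ -1.5000)
-104/(-443) + A/r = -104/(-443) - 3/2/(-177) = -104*(-1/443) - 3/2*(-1/177) = 104/443 + 1/118 = 12715/52274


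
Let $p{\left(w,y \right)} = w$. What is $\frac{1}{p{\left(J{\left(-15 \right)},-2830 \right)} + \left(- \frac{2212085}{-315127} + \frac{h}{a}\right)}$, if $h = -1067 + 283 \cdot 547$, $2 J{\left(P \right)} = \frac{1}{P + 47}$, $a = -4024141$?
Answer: $\frac{81159390778048}{567879072905995} \approx 0.14292$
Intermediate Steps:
$J{\left(P \right)} = \frac{1}{2 \left(47 + P\right)}$ ($J{\left(P \right)} = \frac{1}{2 \left(P + 47\right)} = \frac{1}{2 \left(47 + P\right)}$)
$h = 153734$ ($h = -1067 + 154801 = 153734$)
$\frac{1}{p{\left(J{\left(-15 \right)},-2830 \right)} + \left(- \frac{2212085}{-315127} + \frac{h}{a}\right)} = \frac{1}{\frac{1}{2 \left(47 - 15\right)} + \left(- \frac{2212085}{-315127} + \frac{153734}{-4024141}\right)} = \frac{1}{\frac{1}{2 \cdot 32} + \left(\left(-2212085\right) \left(- \frac{1}{315127}\right) + 153734 \left(- \frac{1}{4024141}\right)\right)} = \frac{1}{\frac{1}{2} \cdot \frac{1}{32} + \left(\frac{2212085}{315127} - \frac{153734}{4024141}\right)} = \frac{1}{\frac{1}{64} + \frac{8853296209767}{1268115480907}} = \frac{1}{\frac{567879072905995}{81159390778048}} = \frac{81159390778048}{567879072905995}$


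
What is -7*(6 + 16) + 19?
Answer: -135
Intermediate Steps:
-7*(6 + 16) + 19 = -7*22 + 19 = -154 + 19 = -135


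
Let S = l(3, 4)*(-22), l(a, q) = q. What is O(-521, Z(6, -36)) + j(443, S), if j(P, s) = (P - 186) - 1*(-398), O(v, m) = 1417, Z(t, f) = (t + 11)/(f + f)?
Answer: 2072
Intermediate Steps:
Z(t, f) = (11 + t)/(2*f) (Z(t, f) = (11 + t)/((2*f)) = (11 + t)*(1/(2*f)) = (11 + t)/(2*f))
S = -88 (S = 4*(-22) = -88)
j(P, s) = 212 + P (j(P, s) = (-186 + P) + 398 = 212 + P)
O(-521, Z(6, -36)) + j(443, S) = 1417 + (212 + 443) = 1417 + 655 = 2072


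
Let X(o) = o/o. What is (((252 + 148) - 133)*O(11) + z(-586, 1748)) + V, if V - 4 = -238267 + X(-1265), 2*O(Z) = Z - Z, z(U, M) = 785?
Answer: -237477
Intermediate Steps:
X(o) = 1
O(Z) = 0 (O(Z) = (Z - Z)/2 = (½)*0 = 0)
V = -238262 (V = 4 + (-238267 + 1) = 4 - 238266 = -238262)
(((252 + 148) - 133)*O(11) + z(-586, 1748)) + V = (((252 + 148) - 133)*0 + 785) - 238262 = ((400 - 133)*0 + 785) - 238262 = (267*0 + 785) - 238262 = (0 + 785) - 238262 = 785 - 238262 = -237477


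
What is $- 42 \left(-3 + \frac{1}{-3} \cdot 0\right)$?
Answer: $126$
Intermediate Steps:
$- 42 \left(-3 + \frac{1}{-3} \cdot 0\right) = - 42 \left(-3 - 0\right) = - 42 \left(-3 + 0\right) = \left(-42\right) \left(-3\right) = 126$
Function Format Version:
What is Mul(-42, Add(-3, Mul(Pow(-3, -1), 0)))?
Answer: 126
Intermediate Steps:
Mul(-42, Add(-3, Mul(Pow(-3, -1), 0))) = Mul(-42, Add(-3, Mul(Rational(-1, 3), 0))) = Mul(-42, Add(-3, 0)) = Mul(-42, -3) = 126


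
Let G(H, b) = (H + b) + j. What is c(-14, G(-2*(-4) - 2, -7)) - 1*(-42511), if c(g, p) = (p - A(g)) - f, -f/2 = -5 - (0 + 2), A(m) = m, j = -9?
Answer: 42501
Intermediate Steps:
f = 14 (f = -2*(-5 - (0 + 2)) = -2*(-5 - 1*2) = -2*(-5 - 2) = -2*(-7) = 14)
G(H, b) = -9 + H + b (G(H, b) = (H + b) - 9 = -9 + H + b)
c(g, p) = -14 + p - g (c(g, p) = (p - g) - 1*14 = (p - g) - 14 = -14 + p - g)
c(-14, G(-2*(-4) - 2, -7)) - 1*(-42511) = (-14 + (-9 + (-2*(-4) - 2) - 7) - 1*(-14)) - 1*(-42511) = (-14 + (-9 + (8 - 2) - 7) + 14) + 42511 = (-14 + (-9 + 6 - 7) + 14) + 42511 = (-14 - 10 + 14) + 42511 = -10 + 42511 = 42501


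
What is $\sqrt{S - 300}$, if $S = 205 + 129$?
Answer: $\sqrt{34} \approx 5.8309$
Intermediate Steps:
$S = 334$
$\sqrt{S - 300} = \sqrt{334 - 300} = \sqrt{34}$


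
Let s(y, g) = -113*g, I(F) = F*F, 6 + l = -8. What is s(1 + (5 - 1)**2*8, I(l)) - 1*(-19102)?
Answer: -3046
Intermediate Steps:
l = -14 (l = -6 - 8 = -14)
I(F) = F**2
s(1 + (5 - 1)**2*8, I(l)) - 1*(-19102) = -113*(-14)**2 - 1*(-19102) = -113*196 + 19102 = -22148 + 19102 = -3046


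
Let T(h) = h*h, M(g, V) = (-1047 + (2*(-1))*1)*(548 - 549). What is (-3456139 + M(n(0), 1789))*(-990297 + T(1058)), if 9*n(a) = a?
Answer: -445938101030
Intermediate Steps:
n(a) = a/9
M(g, V) = 1049 (M(g, V) = (-1047 - 2*1)*(-1) = (-1047 - 2)*(-1) = -1049*(-1) = 1049)
T(h) = h²
(-3456139 + M(n(0), 1789))*(-990297 + T(1058)) = (-3456139 + 1049)*(-990297 + 1058²) = -3455090*(-990297 + 1119364) = -3455090*129067 = -445938101030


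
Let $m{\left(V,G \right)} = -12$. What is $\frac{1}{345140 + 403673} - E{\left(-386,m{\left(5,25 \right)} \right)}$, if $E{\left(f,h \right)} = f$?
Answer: $\frac{289041819}{748813} \approx 386.0$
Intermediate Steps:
$\frac{1}{345140 + 403673} - E{\left(-386,m{\left(5,25 \right)} \right)} = \frac{1}{345140 + 403673} - -386 = \frac{1}{748813} + 386 = \frac{289041819}{748813}$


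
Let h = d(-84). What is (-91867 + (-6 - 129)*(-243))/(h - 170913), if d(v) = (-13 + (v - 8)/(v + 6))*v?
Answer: 767806/2208961 ≈ 0.34759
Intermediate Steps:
d(v) = v*(-13 + (-8 + v)/(6 + v)) (d(v) = (-13 + (-8 + v)/(6 + v))*v = v*(-13 + (-8 + v)/(6 + v)))
h = 12908/13 (h = -2*(-84)*(43 + 6*(-84))/(6 - 84) = -2*(-84)*(43 - 504)/(-78) = -2*(-84)*(-1/78)*(-461) = 12908/13 ≈ 992.92)
(-91867 + (-6 - 129)*(-243))/(h - 170913) = (-91867 + (-6 - 129)*(-243))/(12908/13 - 170913) = (-91867 - 135*(-243))/(-2208961/13) = (-91867 + 32805)*(-13/2208961) = -59062*(-13/2208961) = 767806/2208961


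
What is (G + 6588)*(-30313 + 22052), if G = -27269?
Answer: 170845741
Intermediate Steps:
(G + 6588)*(-30313 + 22052) = (-27269 + 6588)*(-30313 + 22052) = -20681*(-8261) = 170845741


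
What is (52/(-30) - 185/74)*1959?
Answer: -82931/10 ≈ -8293.1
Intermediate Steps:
(52/(-30) - 185/74)*1959 = (52*(-1/30) - 185*1/74)*1959 = (-26/15 - 5/2)*1959 = -127/30*1959 = -82931/10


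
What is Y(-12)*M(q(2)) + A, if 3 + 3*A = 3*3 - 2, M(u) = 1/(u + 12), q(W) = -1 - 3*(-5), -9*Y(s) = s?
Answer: 18/13 ≈ 1.3846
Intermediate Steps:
Y(s) = -s/9
q(W) = 14 (q(W) = -1 + 15 = 14)
M(u) = 1/(12 + u)
A = 4/3 (A = -1 + (3*3 - 2)/3 = -1 + (9 - 2)/3 = -1 + (1/3)*7 = -1 + 7/3 = 4/3 ≈ 1.3333)
Y(-12)*M(q(2)) + A = (-1/9*(-12))/(12 + 14) + 4/3 = (4/3)/26 + 4/3 = (4/3)*(1/26) + 4/3 = 2/39 + 4/3 = 18/13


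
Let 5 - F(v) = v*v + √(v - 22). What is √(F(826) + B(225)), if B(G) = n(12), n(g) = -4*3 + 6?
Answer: √(-682277 - 2*√201) ≈ 826.02*I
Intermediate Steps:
n(g) = -6 (n(g) = -12 + 6 = -6)
B(G) = -6
F(v) = 5 - v² - √(-22 + v) (F(v) = 5 - (v*v + √(v - 22)) = 5 - (v² + √(-22 + v)) = 5 + (-v² - √(-22 + v)) = 5 - v² - √(-22 + v))
√(F(826) + B(225)) = √((5 - 1*826² - √(-22 + 826)) - 6) = √((5 - 1*682276 - √804) - 6) = √((5 - 682276 - 2*√201) - 6) = √((-682271 - 2*√201) - 6) = √(-682277 - 2*√201)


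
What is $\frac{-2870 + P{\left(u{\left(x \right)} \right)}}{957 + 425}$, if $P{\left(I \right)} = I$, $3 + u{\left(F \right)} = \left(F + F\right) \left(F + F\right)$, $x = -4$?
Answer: $- \frac{2809}{1382} \approx -2.0326$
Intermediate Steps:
$u{\left(F \right)} = -3 + 4 F^{2}$ ($u{\left(F \right)} = -3 + \left(F + F\right) \left(F + F\right) = -3 + 2 F 2 F = -3 + 4 F^{2}$)
$\frac{-2870 + P{\left(u{\left(x \right)} \right)}}{957 + 425} = \frac{-2870 - \left(3 - 4 \left(-4\right)^{2}\right)}{957 + 425} = \frac{-2870 + \left(-3 + 4 \cdot 16\right)}{1382} = \left(-2870 + \left(-3 + 64\right)\right) \frac{1}{1382} = \left(-2870 + 61\right) \frac{1}{1382} = \left(-2809\right) \frac{1}{1382} = - \frac{2809}{1382}$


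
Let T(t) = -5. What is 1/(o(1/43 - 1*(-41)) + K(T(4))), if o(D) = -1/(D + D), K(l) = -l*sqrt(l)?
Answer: -151704/1555849849 - 62233920*I*sqrt(5)/1555849849 ≈ -9.7506e-5 - 0.089443*I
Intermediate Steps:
K(l) = -l**(3/2)
o(D) = -1/(2*D)
1/(o(1/43 - 1*(-41)) + K(T(4))) = 1/(-1/(2*(1/43 - 1*(-41))) - (-5)**(3/2)) = 1/(-1/(2*(1/43 + 41)) - (-5)*I*sqrt(5)) = 1/(-1/(2*1764/43) + 5*I*sqrt(5)) = 1/(-1/2*43/1764 + 5*I*sqrt(5)) = 1/(-43/3528 + 5*I*sqrt(5))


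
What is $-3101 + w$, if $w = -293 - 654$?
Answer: $-4048$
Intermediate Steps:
$w = -947$
$-3101 + w = -3101 - 947 = -4048$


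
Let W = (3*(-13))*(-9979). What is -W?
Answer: -389181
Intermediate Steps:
W = 389181 (W = -39*(-9979) = 389181)
-W = -1*389181 = -389181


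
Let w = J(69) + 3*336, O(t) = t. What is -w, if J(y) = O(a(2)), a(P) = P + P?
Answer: -1012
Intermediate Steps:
a(P) = 2*P
J(y) = 4 (J(y) = 2*2 = 4)
w = 1012 (w = 4 + 3*336 = 4 + 1008 = 1012)
-w = -1*1012 = -1012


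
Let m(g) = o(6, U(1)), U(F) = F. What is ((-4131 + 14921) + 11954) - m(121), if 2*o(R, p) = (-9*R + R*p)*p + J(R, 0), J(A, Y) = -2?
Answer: 22769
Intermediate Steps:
o(R, p) = -1 + p*(-9*R + R*p)/2 (o(R, p) = ((-9*R + R*p)*p - 2)/2 = (p*(-9*R + R*p) - 2)/2 = (-2 + p*(-9*R + R*p))/2 = -1 + p*(-9*R + R*p)/2)
m(g) = -25 (m(g) = -1 + (1/2)*6*1**2 - 9/2*6*1 = -1 + (1/2)*6*1 - 27 = -1 + 3 - 27 = -25)
((-4131 + 14921) + 11954) - m(121) = ((-4131 + 14921) + 11954) - 1*(-25) = (10790 + 11954) + 25 = 22744 + 25 = 22769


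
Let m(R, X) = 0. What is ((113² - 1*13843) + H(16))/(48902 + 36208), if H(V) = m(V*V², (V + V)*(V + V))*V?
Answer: -179/14185 ≈ -0.012619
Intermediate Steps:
H(V) = 0 (H(V) = 0*V = 0)
((113² - 1*13843) + H(16))/(48902 + 36208) = ((113² - 1*13843) + 0)/(48902 + 36208) = ((12769 - 13843) + 0)/85110 = (-1074 + 0)*(1/85110) = -1074*1/85110 = -179/14185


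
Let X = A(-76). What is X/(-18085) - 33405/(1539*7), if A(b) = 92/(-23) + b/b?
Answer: -201365702/64943235 ≈ -3.1006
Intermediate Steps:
A(b) = -3 (A(b) = 92*(-1/23) + 1 = -4 + 1 = -3)
X = -3
X/(-18085) - 33405/(1539*7) = -3/(-18085) - 33405/(1539*7) = -3*(-1/18085) - 33405/10773 = 3/18085 - 33405*1/10773 = 3/18085 - 11135/3591 = -201365702/64943235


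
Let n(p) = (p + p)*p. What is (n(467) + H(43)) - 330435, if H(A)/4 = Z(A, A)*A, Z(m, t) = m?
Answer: 113139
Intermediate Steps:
n(p) = 2*p² (n(p) = (2*p)*p = 2*p²)
H(A) = 4*A² (H(A) = 4*(A*A) = 4*A²)
(n(467) + H(43)) - 330435 = (2*467² + 4*43²) - 330435 = (2*218089 + 4*1849) - 330435 = (436178 + 7396) - 330435 = 443574 - 330435 = 113139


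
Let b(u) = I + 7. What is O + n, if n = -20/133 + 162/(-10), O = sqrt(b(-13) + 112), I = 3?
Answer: -10873/665 + sqrt(122) ≈ -5.3050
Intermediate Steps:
b(u) = 10 (b(u) = 3 + 7 = 10)
O = sqrt(122) (O = sqrt(10 + 112) = sqrt(122) ≈ 11.045)
n = -10873/665 (n = -20*1/133 + 162*(-1/10) = -20/133 - 81/5 = -10873/665 ≈ -16.350)
O + n = sqrt(122) - 10873/665 = -10873/665 + sqrt(122)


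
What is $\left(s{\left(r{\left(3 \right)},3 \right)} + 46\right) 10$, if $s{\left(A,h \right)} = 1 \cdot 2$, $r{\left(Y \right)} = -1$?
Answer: $480$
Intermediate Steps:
$s{\left(A,h \right)} = 2$
$\left(s{\left(r{\left(3 \right)},3 \right)} + 46\right) 10 = \left(2 + 46\right) 10 = 48 \cdot 10 = 480$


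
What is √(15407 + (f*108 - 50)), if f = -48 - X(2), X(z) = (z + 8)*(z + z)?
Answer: √5853 ≈ 76.505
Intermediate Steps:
X(z) = 2*z*(8 + z) (X(z) = (8 + z)*(2*z) = 2*z*(8 + z))
f = -88 (f = -48 - 2*2*(8 + 2) = -48 - 2*2*10 = -48 - 1*40 = -48 - 40 = -88)
√(15407 + (f*108 - 50)) = √(15407 + (-88*108 - 50)) = √(15407 + (-9504 - 50)) = √(15407 - 9554) = √5853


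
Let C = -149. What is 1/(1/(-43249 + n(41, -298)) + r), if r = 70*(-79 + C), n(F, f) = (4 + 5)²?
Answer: -43168/688961281 ≈ -6.2657e-5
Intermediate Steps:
n(F, f) = 81 (n(F, f) = 9² = 81)
r = -15960 (r = 70*(-79 - 149) = 70*(-228) = -15960)
1/(1/(-43249 + n(41, -298)) + r) = 1/(1/(-43249 + 81) - 15960) = 1/(1/(-43168) - 15960) = 1/(-1/43168 - 15960) = 1/(-688961281/43168) = -43168/688961281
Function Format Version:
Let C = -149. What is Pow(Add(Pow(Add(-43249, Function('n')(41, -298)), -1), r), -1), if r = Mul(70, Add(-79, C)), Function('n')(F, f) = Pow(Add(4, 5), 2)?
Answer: Rational(-43168, 688961281) ≈ -6.2657e-5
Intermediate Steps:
Function('n')(F, f) = 81 (Function('n')(F, f) = Pow(9, 2) = 81)
r = -15960 (r = Mul(70, Add(-79, -149)) = Mul(70, -228) = -15960)
Pow(Add(Pow(Add(-43249, Function('n')(41, -298)), -1), r), -1) = Pow(Add(Pow(Add(-43249, 81), -1), -15960), -1) = Pow(Add(Pow(-43168, -1), -15960), -1) = Pow(Add(Rational(-1, 43168), -15960), -1) = Pow(Rational(-688961281, 43168), -1) = Rational(-43168, 688961281)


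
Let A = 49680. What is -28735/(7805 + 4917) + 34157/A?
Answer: -496504723/316014480 ≈ -1.5711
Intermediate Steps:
-28735/(7805 + 4917) + 34157/A = -28735/(7805 + 4917) + 34157/49680 = -28735/12722 + 34157*(1/49680) = -28735*1/12722 + 34157/49680 = -28735/12722 + 34157/49680 = -496504723/316014480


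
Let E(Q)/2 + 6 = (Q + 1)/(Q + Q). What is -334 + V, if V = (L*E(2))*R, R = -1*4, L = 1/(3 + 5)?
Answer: -1315/4 ≈ -328.75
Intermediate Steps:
E(Q) = -12 + (1 + Q)/Q (E(Q) = -12 + 2*((Q + 1)/(Q + Q)) = -12 + 2*((1 + Q)/((2*Q))) = -12 + 2*((1 + Q)*(1/(2*Q))) = -12 + 2*((1 + Q)/(2*Q)) = -12 + (1 + Q)/Q)
L = 1/8 ≈ 0.12500
R = -4
V = 21/4 (V = ((-11 + 1/2)/8)*(-4) = ((1/8)*(-21/2))*(-4) = -21/16*(-4) = 21/4 ≈ 5.2500)
-334 + V = -334 + 21/4 = -1315/4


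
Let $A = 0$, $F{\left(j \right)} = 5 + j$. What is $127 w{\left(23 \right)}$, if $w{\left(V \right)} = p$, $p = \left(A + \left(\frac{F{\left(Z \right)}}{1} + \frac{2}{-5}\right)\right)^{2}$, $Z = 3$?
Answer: $\frac{183388}{25} \approx 7335.5$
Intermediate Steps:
$p = \frac{1444}{25}$ ($p = \left(0 + \left(\frac{5 + 3}{1} + \frac{2}{-5}\right)\right)^{2} = \left(0 + \left(8 \cdot 1 + 2 \left(- \frac{1}{5}\right)\right)\right)^{2} = \left(0 + \left(8 - \frac{2}{5}\right)\right)^{2} = \left(0 + \frac{38}{5}\right)^{2} = \left(\frac{38}{5}\right)^{2} = \frac{1444}{25} \approx 57.76$)
$w{\left(V \right)} = \frac{1444}{25}$
$127 w{\left(23 \right)} = 127 \cdot \frac{1444}{25} = \frac{183388}{25}$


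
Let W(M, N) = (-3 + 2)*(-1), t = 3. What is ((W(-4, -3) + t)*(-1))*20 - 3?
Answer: -83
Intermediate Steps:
W(M, N) = 1 (W(M, N) = -1*(-1) = 1)
((W(-4, -3) + t)*(-1))*20 - 3 = ((1 + 3)*(-1))*20 - 3 = (4*(-1))*20 - 3 = -4*20 - 3 = -80 - 3 = -83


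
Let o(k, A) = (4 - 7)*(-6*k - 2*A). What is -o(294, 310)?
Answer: -7152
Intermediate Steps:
o(k, A) = 6*A + 18*k (o(k, A) = -3*(-6*k - 2*A) = 6*A + 18*k)
-o(294, 310) = -(6*310 + 18*294) = -(1860 + 5292) = -1*7152 = -7152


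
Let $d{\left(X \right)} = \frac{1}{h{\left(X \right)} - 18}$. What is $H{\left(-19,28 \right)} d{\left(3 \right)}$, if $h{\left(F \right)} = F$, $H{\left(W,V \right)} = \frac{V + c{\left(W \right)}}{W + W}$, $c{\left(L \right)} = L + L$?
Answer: $- \frac{1}{57} \approx -0.017544$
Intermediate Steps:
$c{\left(L \right)} = 2 L$
$H{\left(W,V \right)} = \frac{V + 2 W}{2 W}$ ($H{\left(W,V \right)} = \frac{V + 2 W}{W + W} = \frac{V + 2 W}{2 W}$)
$d{\left(X \right)} = \frac{1}{-18 + X}$ ($d{\left(X \right)} = \frac{1}{X - 18} = \frac{1}{-18 + X}$)
$H{\left(-19,28 \right)} d{\left(3 \right)} = \frac{\frac{1}{-19} \left(-19 + \frac{1}{2} \cdot 28\right)}{-18 + 3} = \frac{\left(- \frac{1}{19}\right) \left(-19 + 14\right)}{-15} = \left(- \frac{1}{19}\right) \left(-5\right) \left(- \frac{1}{15}\right) = \frac{5}{19} \left(- \frac{1}{15}\right) = - \frac{1}{57}$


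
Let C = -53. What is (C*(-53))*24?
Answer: 67416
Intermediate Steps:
(C*(-53))*24 = -53*(-53)*24 = 2809*24 = 67416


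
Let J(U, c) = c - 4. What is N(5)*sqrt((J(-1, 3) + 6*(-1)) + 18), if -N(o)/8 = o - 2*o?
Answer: 40*sqrt(11) ≈ 132.67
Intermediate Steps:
J(U, c) = -4 + c
N(o) = 8*o (N(o) = -8*(o - 2*o) = -(-8)*o = 8*o)
N(5)*sqrt((J(-1, 3) + 6*(-1)) + 18) = (8*5)*sqrt(((-4 + 3) + 6*(-1)) + 18) = 40*sqrt((-1 - 6) + 18) = 40*sqrt(-7 + 18) = 40*sqrt(11)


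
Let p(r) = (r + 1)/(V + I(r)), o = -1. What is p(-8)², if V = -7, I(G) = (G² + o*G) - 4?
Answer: 49/3721 ≈ 0.013168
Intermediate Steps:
I(G) = -4 + G² - G (I(G) = (G² - G) - 4 = -4 + G² - G)
p(r) = (1 + r)/(-11 + r² - r) (p(r) = (r + 1)/(-7 + (-4 + r² - r)) = (1 + r)/(-11 + r² - r))
p(-8)² = ((1 - 8)/(-11 + (-8)² - 1*(-8)))² = (-7/(-11 + 64 + 8))² = (-7/61)² = 49/3721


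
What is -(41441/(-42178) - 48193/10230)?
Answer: 614156446/107870235 ≈ 5.6935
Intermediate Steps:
-(41441/(-42178) - 48193/10230) = -(41441*(-1/42178) - 48193*1/10230) = -(-41441/42178 - 48193/10230) = -1*(-614156446/107870235) = 614156446/107870235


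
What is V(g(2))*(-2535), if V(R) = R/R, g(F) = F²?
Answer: -2535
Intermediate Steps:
V(R) = 1
V(g(2))*(-2535) = 1*(-2535) = -2535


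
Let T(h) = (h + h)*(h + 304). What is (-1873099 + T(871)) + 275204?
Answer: 448955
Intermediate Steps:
T(h) = 2*h*(304 + h) (T(h) = (2*h)*(304 + h) = 2*h*(304 + h))
(-1873099 + T(871)) + 275204 = (-1873099 + 2*871*(304 + 871)) + 275204 = (-1873099 + 2*871*1175) + 275204 = (-1873099 + 2046850) + 275204 = 173751 + 275204 = 448955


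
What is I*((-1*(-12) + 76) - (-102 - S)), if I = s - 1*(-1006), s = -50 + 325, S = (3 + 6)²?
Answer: 347151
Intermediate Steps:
S = 81 (S = 9² = 81)
s = 275
I = 1281 (I = 275 - 1*(-1006) = 275 + 1006 = 1281)
I*((-1*(-12) + 76) - (-102 - S)) = 1281*((-1*(-12) + 76) - (-102 - 1*81)) = 1281*((12 + 76) - (-102 - 81)) = 1281*(88 - 1*(-183)) = 1281*(88 + 183) = 1281*271 = 347151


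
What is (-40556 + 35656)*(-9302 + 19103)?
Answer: -48024900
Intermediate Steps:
(-40556 + 35656)*(-9302 + 19103) = -4900*9801 = -48024900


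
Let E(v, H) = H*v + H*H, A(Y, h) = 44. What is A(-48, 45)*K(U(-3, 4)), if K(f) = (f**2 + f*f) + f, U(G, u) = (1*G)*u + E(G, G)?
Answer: 3432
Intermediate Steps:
E(v, H) = H**2 + H*v (E(v, H) = H*v + H**2 = H**2 + H*v)
U(G, u) = 2*G**2 + G*u (U(G, u) = (1*G)*u + G*(G + G) = G*u + G*(2*G) = G*u + 2*G**2 = 2*G**2 + G*u)
K(f) = f + 2*f**2 (K(f) = (f**2 + f**2) + f = 2*f**2 + f = f + 2*f**2)
A(-48, 45)*K(U(-3, 4)) = 44*((-3*(4 + 2*(-3)))*(1 + 2*(-3*(4 + 2*(-3))))) = 44*((-3*(4 - 6))*(1 + 2*(-3*(4 - 6)))) = 44*((-3*(-2))*(1 + 2*(-3*(-2)))) = 44*(6*(1 + 2*6)) = 44*(6*(1 + 12)) = 44*(6*13) = 44*78 = 3432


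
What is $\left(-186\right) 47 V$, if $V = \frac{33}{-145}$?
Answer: $\frac{288486}{145} \approx 1989.6$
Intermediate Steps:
$V = - \frac{33}{145}$ ($V = 33 \left(- \frac{1}{145}\right) = - \frac{33}{145} \approx -0.22759$)
$\left(-186\right) 47 V = \left(-186\right) 47 \left(- \frac{33}{145}\right) = \left(-8742\right) \left(- \frac{33}{145}\right) = \frac{288486}{145}$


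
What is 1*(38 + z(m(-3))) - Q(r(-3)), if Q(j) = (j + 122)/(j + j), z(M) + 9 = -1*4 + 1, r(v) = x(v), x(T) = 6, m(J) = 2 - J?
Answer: 46/3 ≈ 15.333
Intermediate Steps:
r(v) = 6
z(M) = -12 (z(M) = -9 + (-1*4 + 1) = -9 + (-4 + 1) = -9 - 3 = -12)
Q(j) = (122 + j)/(2*j) (Q(j) = (122 + j)/((2*j)) = (122 + j)*(1/(2*j)) = (122 + j)/(2*j))
1*(38 + z(m(-3))) - Q(r(-3)) = 1*(38 - 12) - (122 + 6)/(2*6) = 1*26 - 128/(2*6) = 26 - 1*32/3 = 26 - 32/3 = 46/3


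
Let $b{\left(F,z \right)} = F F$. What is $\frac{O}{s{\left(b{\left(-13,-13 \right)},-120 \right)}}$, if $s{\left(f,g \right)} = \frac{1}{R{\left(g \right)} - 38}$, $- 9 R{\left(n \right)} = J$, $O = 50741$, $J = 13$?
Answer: $- \frac{18013055}{9} \approx -2.0015 \cdot 10^{6}$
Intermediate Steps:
$R{\left(n \right)} = - \frac{13}{9}$ ($R{\left(n \right)} = \left(- \frac{1}{9}\right) 13 = - \frac{13}{9}$)
$b{\left(F,z \right)} = F^{2}$
$s{\left(f,g \right)} = - \frac{9}{355}$ ($s{\left(f,g \right)} = \frac{1}{- \frac{13}{9} - 38} = \frac{1}{- \frac{355}{9}} = - \frac{9}{355}$)
$\frac{O}{s{\left(b{\left(-13,-13 \right)},-120 \right)}} = \frac{50741}{- \frac{9}{355}} = 50741 \left(- \frac{355}{9}\right) = - \frac{18013055}{9}$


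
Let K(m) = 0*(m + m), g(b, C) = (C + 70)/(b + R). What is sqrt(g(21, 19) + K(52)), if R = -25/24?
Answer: 2*sqrt(255786)/479 ≈ 2.1117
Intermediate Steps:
R = -25/24 (R = -25*1/24 = -25/24 ≈ -1.0417)
g(b, C) = (70 + C)/(-25/24 + b) (g(b, C) = (C + 70)/(b - 25/24) = (70 + C)/(-25/24 + b))
K(m) = 0 (K(m) = 0*(2*m) = 0)
sqrt(g(21, 19) + K(52)) = sqrt(24*(70 + 19)/(-25 + 24*21) + 0) = sqrt(24*89/(-25 + 504) + 0) = sqrt(24*89/479 + 0) = sqrt(24*(1/479)*89 + 0) = sqrt(2136/479 + 0) = sqrt(2136/479) = 2*sqrt(255786)/479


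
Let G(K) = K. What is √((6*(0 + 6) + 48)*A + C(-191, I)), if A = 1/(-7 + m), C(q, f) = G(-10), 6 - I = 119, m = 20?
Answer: I*√598/13 ≈ 1.8811*I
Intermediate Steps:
I = -113 (I = 6 - 1*119 = 6 - 119 = -113)
C(q, f) = -10
A = 1/13 (A = 1/(-7 + 20) = 1/13 ≈ 0.076923)
√((6*(0 + 6) + 48)*A + C(-191, I)) = √((6*(0 + 6) + 48)*(1/13) - 10) = √((6*6 + 48)*(1/13) - 10) = √((36 + 48)*(1/13) - 10) = √(84*(1/13) - 10) = √(84/13 - 10) = √(-46/13) = I*√598/13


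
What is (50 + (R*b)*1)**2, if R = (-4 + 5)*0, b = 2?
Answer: 2500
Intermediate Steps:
R = 0 (R = 1*0 = 0)
(50 + (R*b)*1)**2 = (50 + (0*2)*1)**2 = (50 + 0*1)**2 = (50 + 0)**2 = 50**2 = 2500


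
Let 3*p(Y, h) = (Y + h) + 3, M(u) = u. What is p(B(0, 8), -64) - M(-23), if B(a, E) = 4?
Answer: 4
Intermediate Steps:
p(Y, h) = 1 + Y/3 + h/3 (p(Y, h) = ((Y + h) + 3)/3 = (3 + Y + h)/3 = 1 + Y/3 + h/3)
p(B(0, 8), -64) - M(-23) = (1 + (1/3)*4 + (1/3)*(-64)) - 1*(-23) = (1 + 4/3 - 64/3) + 23 = -19 + 23 = 4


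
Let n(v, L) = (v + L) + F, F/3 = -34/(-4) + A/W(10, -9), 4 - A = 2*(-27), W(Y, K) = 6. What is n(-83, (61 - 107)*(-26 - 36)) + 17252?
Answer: 40151/2 ≈ 20076.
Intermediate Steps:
A = 58 (A = 4 - 2*(-27) = 4 - 1*(-54) = 4 + 54 = 58)
F = 109/2 (F = 3*(-34/(-4) + 58/6) = 3*(-34*(-1/4) + 58*(1/6)) = 3*(17/2 + 29/3) = 3*(109/6) = 109/2 ≈ 54.500)
n(v, L) = 109/2 + L + v (n(v, L) = (v + L) + 109/2 = (L + v) + 109/2 = 109/2 + L + v)
n(-83, (61 - 107)*(-26 - 36)) + 17252 = (109/2 + (61 - 107)*(-26 - 36) - 83) + 17252 = (109/2 - 46*(-62) - 83) + 17252 = (109/2 + 2852 - 83) + 17252 = 5647/2 + 17252 = 40151/2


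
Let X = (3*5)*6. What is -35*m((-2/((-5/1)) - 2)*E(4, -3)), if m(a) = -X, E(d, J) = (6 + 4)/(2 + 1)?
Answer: 3150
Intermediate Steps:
X = 90 (X = 15*6 = 90)
E(d, J) = 10/3
m(a) = -90 (m(a) = -1*90 = -90)
-35*m((-2/((-5/1)) - 2)*E(4, -3)) = -35*(-90) = 3150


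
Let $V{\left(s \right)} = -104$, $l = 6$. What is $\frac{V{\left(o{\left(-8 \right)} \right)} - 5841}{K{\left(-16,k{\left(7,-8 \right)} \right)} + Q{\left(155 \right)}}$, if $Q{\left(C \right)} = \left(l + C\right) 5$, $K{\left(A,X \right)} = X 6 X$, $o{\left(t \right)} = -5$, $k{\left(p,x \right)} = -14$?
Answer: $- \frac{5945}{1981} \approx -3.001$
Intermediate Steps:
$K{\left(A,X \right)} = 6 X^{2}$ ($K{\left(A,X \right)} = 6 X X = 6 X^{2}$)
$Q{\left(C \right)} = 30 + 5 C$ ($Q{\left(C \right)} = \left(6 + C\right) 5 = 30 + 5 C$)
$\frac{V{\left(o{\left(-8 \right)} \right)} - 5841}{K{\left(-16,k{\left(7,-8 \right)} \right)} + Q{\left(155 \right)}} = \frac{-104 - 5841}{6 \left(-14\right)^{2} + \left(30 + 5 \cdot 155\right)} = - \frac{5945}{6 \cdot 196 + \left(30 + 775\right)} = - \frac{5945}{1176 + 805} = - \frac{5945}{1981}$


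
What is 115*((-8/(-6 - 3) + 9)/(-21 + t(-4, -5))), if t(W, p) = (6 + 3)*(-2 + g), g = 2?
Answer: -10235/189 ≈ -54.153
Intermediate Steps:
t(W, p) = 0 (t(W, p) = (6 + 3)*(-2 + 2) = 9*0 = 0)
115*((-8/(-6 - 3) + 9)/(-21 + t(-4, -5))) = 115*((-8/(-6 - 3) + 9)/(-21 + 0)) = 115*((-8/(-9) + 9)/(-21)) = 115*((-8*(-1/9) + 9)*(-1/21)) = 115*((8/9 + 9)*(-1/21)) = 115*((89/9)*(-1/21)) = 115*(-89/189) = -10235/189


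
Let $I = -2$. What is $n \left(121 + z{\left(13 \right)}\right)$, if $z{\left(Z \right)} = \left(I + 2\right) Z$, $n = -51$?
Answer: $-6171$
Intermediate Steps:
$z{\left(Z \right)} = 0$ ($z{\left(Z \right)} = \left(-2 + 2\right) Z = 0 Z = 0$)
$n \left(121 + z{\left(13 \right)}\right) = - 51 \left(121 + 0\right) = \left(-51\right) 121 = -6171$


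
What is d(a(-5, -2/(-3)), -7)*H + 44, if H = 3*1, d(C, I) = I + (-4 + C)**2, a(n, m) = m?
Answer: 169/3 ≈ 56.333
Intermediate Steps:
H = 3
d(a(-5, -2/(-3)), -7)*H + 44 = (-7 + (-4 - 2/(-3))**2)*3 + 44 = (-7 + (-4 - 2*(-1/3))**2)*3 + 44 = (-7 + (-4 + 2/3)**2)*3 + 44 = (-7 + (-10/3)**2)*3 + 44 = (-7 + 100/9)*3 + 44 = (37/9)*3 + 44 = 37/3 + 44 = 169/3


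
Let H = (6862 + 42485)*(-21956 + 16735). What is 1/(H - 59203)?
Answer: -1/257699890 ≈ -3.8805e-9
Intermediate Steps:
H = -257640687 (H = 49347*(-5221) = -257640687)
1/(H - 59203) = 1/(-257640687 - 59203) = 1/(-257699890) = -1/257699890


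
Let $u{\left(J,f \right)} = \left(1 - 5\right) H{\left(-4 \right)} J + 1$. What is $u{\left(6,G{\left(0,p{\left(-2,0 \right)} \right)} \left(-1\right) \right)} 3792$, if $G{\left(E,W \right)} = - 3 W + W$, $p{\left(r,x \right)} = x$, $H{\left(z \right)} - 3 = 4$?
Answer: $-633264$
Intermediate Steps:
$H{\left(z \right)} = 7$ ($H{\left(z \right)} = 3 + 4 = 7$)
$G{\left(E,W \right)} = - 2 W$
$u{\left(J,f \right)} = 1 - 28 J$ ($u{\left(J,f \right)} = \left(1 - 5\right) 7 J + 1 = \left(-4\right) 7 J + 1 = - 28 J + 1 = 1 - 28 J$)
$u{\left(6,G{\left(0,p{\left(-2,0 \right)} \right)} \left(-1\right) \right)} 3792 = \left(1 - 168\right) 3792 = \left(-167\right) 3792 = -633264$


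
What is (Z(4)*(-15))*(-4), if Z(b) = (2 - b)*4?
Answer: -480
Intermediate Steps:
Z(b) = 8 - 4*b
(Z(4)*(-15))*(-4) = ((8 - 4*4)*(-15))*(-4) = ((8 - 16)*(-15))*(-4) = -8*(-15)*(-4) = 120*(-4) = -480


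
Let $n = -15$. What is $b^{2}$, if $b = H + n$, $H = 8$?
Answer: $49$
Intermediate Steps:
$b = -7$ ($b = 8 - 15 = -7$)
$b^{2} = \left(-7\right)^{2} = 49$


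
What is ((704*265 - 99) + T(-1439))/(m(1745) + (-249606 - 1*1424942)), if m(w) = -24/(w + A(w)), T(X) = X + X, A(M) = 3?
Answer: -80225771/731777482 ≈ -0.10963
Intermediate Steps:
T(X) = 2*X
m(w) = -24/(3 + w) (m(w) = -24/(w + 3) = -24/(3 + w))
((704*265 - 99) + T(-1439))/(m(1745) + (-249606 - 1*1424942)) = ((704*265 - 99) + 2*(-1439))/(-24/(3 + 1745) + (-249606 - 1*1424942)) = ((186560 - 99) - 2878)/(-24/1748 + (-249606 - 1424942)) = (186461 - 2878)/(-24*1/1748 - 1674548) = 183583/(-6/437 - 1674548) = 183583/(-731777482/437) = 183583*(-437/731777482) = -80225771/731777482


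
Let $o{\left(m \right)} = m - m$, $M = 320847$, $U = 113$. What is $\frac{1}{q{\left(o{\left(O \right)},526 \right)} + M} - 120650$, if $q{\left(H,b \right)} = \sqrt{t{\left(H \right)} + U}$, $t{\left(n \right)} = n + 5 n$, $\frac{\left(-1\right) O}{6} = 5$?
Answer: $- \frac{12420048493441553}{102942797296} - \frac{\sqrt{113}}{102942797296} \approx -1.2065 \cdot 10^{5}$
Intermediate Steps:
$O = -30$ ($O = \left(-6\right) 5 = -30$)
$t{\left(n \right)} = 6 n$
$o{\left(m \right)} = 0$
$q{\left(H,b \right)} = \sqrt{113 + 6 H}$ ($q{\left(H,b \right)} = \sqrt{6 H + 113} = \sqrt{113 + 6 H}$)
$\frac{1}{q{\left(o{\left(O \right)},526 \right)} + M} - 120650 = \frac{1}{\sqrt{113 + 6 \cdot 0} + 320847} - 120650 = \frac{1}{\sqrt{113 + 0} + 320847} - 120650 = \frac{1}{\sqrt{113} + 320847} - 120650 = \frac{1}{320847 + \sqrt{113}} - 120650 = -120650 + \frac{1}{320847 + \sqrt{113}}$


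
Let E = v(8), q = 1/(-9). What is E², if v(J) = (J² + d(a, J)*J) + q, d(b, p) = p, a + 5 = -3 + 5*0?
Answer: 1324801/81 ≈ 16356.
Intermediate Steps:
a = -8 (a = -5 + (-3 + 5*0) = -5 + (-3 + 0) = -5 - 3 = -8)
q = -⅑ ≈ -0.11111
v(J) = -⅑ + 2*J² (v(J) = (J² + J*J) - ⅑ = (J² + J²) - ⅑ = 2*J² - ⅑ = -⅑ + 2*J²)
E = 1151/9 (E = -⅑ + 2*8² = -⅑ + 2*64 = -⅑ + 128 = 1151/9 ≈ 127.89)
E² = (1151/9)² = 1324801/81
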